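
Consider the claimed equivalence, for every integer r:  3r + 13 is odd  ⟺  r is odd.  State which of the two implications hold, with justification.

[⇒] This fails: r = 4 gives 3r + 13 = 25, which is odd, but 4 is even, not odd.

[⇐] This also fails: r = 3 is odd, but 3r + 13 = 22 is even, not odd.

Neither direction holds.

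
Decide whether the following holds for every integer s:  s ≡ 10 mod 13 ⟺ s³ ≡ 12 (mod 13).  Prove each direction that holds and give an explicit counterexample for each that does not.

Only the forward implication holds.

(⟹) Suppose s ≡ 10 mod 13. Write s = 13j + 10. Then (13j + 10)³ = 2197j³ + 5070j² + 3900j + 1000 = 13(169j³ + 390j² + 300j + 76) + 12, so s³ ≡ 12 (mod 13).

(⟸) This fails: take s = 4. Then 4³ = 64 ≡ 12 (mod 13), yet 4 ≡ 4 (mod 13), not 10.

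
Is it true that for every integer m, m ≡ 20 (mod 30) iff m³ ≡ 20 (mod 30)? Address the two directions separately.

Both directions hold; the statement is true.

Converse. Suppose m³ ≡ 20 (mod 30). The only residue r in {0, …, 29} with r³ ≡ 20 (mod 30) is r = 20, so m ≡ 20 (mod 30).

Forward direction. Suppose m ≡ 20 (mod 30). Write m = 30j + 20. Then (30j + 20)³ = 27000j³ + 54000j² + 36000j + 8000 = 30(900j³ + 1800j² + 1200j + 266) + 20, so m³ ≡ 20 (mod 30).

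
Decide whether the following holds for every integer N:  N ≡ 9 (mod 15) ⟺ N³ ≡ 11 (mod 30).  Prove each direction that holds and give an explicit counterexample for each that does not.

[⇒] This fails: take N = 9. Then 9 ≡ 9 (mod 15), but 9³ = 729 ≡ 9 (mod 30), not 11.

[⇐] This fails: take N = 11. Then 11³ = 1331 ≡ 11 (mod 30), yet 11 ≡ 11 (mod 15), not 9.

(⇒) fails and (⇐) fails.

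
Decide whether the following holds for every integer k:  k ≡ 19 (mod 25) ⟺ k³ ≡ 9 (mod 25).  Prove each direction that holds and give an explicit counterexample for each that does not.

(⟸) Suppose k³ ≡ 9 (mod 25). The only residue r in {0, …, 24} with r³ ≡ 9 (mod 25) is r = 19, so k ≡ 19 (mod 25).

(⟹) Suppose k ≡ 19 (mod 25). Write k = 25j + 19. Then (25j + 19)³ = 15625j³ + 35625j² + 27075j + 6859 = 25(625j³ + 1425j² + 1083j + 274) + 9, so k³ ≡ 9 (mod 25).

Both implications hold.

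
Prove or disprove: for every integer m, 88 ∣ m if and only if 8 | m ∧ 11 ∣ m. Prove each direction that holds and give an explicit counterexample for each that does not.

Both implications hold.

(⟹) If 88 ∣ m, write m = 88q. Since 88 = 11·8, m = 8·(11q), so 8 ∣ m; and since 88 = 8·11, m = 11·(8q), so 11 ∣ m.

(⟸) Suppose 8 ∣ m and 11 ∣ m. Any common multiple of 8 and 11 is a multiple of their lcm; here gcd(8, 11) = 1, so lcm(8, 11) = 8·11 = 88, so 88 ∣ m.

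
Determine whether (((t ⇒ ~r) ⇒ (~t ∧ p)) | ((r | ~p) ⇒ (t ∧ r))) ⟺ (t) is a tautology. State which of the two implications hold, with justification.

Neither implication holds.

(⇒) This fails. Under r = F, t = F, p = T, the left side is true but the right side is false.

(⇐) This fails. Under r = F, t = T, p = F, the left side is false but the right side is true.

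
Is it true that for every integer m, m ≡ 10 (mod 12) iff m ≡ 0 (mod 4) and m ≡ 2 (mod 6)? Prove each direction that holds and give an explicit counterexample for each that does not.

Forward direction. This fails: m = 10 gives 10 ≡ 10 (mod 12) but 10 ≡ 2 (mod 4), so the conjunction on the right does not hold.

Converse. This fails: m = 8 satisfies both congruences on the right (8 ≡ 0 mod 4 and 8 ≡ 2 mod 6) yet 8 ≡ 8 (mod 12), not 10.

Both directions fail.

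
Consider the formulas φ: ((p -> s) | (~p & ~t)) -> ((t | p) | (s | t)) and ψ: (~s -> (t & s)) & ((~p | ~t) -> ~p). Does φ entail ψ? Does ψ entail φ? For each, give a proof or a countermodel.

Forward direction. This fails. Under t = T, p = F, s = F, the left side is true but the right side is false.

Converse. Assume the antecedent. If t is true, the consequent reduces to true regardless of the other variables. If t is false, the antecedent forces (t = F, p = F, s = T), and the consequent holds there. Either way the consequent holds.

Only the converse holds.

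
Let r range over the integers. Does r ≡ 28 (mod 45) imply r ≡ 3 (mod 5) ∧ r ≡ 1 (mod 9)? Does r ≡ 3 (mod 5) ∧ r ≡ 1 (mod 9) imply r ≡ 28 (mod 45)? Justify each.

Both implications hold.

(⇒) Suppose r ≡ 28 (mod 45); write r = 45j + 28. Since 5 ∣ 45, reducing mod 5 gives r ≡ 28 ≡ 3 (mod 5); since 9 ∣ 45, reducing mod 9 gives r ≡ 28 ≡ 1 (mod 9).

(⇐) Conversely, if r ≡ 3 (mod 5) and r ≡ 1 (mod 9), then by the Chinese remainder theorem r ≡ 28 (mod 45). This is exactly r ≡ 28 (mod 45).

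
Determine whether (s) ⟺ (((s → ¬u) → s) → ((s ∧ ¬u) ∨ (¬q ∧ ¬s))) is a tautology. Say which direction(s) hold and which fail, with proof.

Neither implication holds.

(→) This fails. Under s = T, u = T, q = F, the left side is true but the right side is false.

(←) This fails. Under s = F, u = F, q = F, the left side is false but the right side is true.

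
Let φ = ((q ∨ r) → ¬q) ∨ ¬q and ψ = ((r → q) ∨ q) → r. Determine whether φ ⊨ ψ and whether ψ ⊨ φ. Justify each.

(⟹) This fails. Under r = F, q = F, the left side is true but the right side is false.

(⟸) This fails. Under r = T, q = T, the left side is false but the right side is true.

(⇒) fails and (⇐) fails.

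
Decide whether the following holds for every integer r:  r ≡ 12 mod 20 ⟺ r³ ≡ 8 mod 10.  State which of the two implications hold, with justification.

Not equivalent: only (⇒) holds.

Converse. This fails: take r = 2. Then 2³ = 8 ≡ 8 (mod 10), yet 2 ≡ 2 (mod 20), not 12.

Forward direction. Suppose r ≡ 12 (mod 20). Then r³ ≡ 12³ = 1728 (mod 20), and since 10 ∣ 20, also r³ ≡ 8 (mod 10).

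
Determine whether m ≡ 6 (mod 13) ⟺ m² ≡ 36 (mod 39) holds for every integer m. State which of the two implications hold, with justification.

Both directions fail.

(→) This fails: take m = 19. Then 19 ≡ 6 (mod 13), but 19² = 361 ≡ 10 (mod 39), not 36.

(←) This fails: take m = 33. Then 33² = 1089 ≡ 36 (mod 39), yet 33 ≡ 7 (mod 13), not 6.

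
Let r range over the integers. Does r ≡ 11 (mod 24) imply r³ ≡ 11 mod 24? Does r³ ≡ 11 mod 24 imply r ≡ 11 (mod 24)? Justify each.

[⇒] Suppose r ≡ 11 (mod 24). Write r = 24j + 11. Then (24j + 11)³ = 13824j³ + 19008j² + 8712j + 1331 = 24(576j³ + 792j² + 363j + 55) + 11, so r³ ≡ 11 (mod 24).

[⇐] Conversely, suppose r³ ≡ 11 (mod 24). The only residue r in {0, …, 23} with r³ ≡ 11 (mod 24) is r = 11, so r ≡ 11 (mod 24).

Both directions hold.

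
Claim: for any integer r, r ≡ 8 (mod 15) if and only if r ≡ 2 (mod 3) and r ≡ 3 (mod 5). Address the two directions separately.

Both implications hold.

(→) Suppose r ≡ 8 (mod 15); write r = 15j + 8. Since 3 ∣ 15, reducing mod 3 gives r ≡ 8 ≡ 2 (mod 3); since 5 ∣ 15, reducing mod 5 gives r ≡ 8 ≡ 3 (mod 5).

(←) Conversely, if r ≡ 2 (mod 3) and r ≡ 3 (mod 5), then by the Chinese remainder theorem r ≡ 8 (mod 15). This is exactly r ≡ 8 (mod 15).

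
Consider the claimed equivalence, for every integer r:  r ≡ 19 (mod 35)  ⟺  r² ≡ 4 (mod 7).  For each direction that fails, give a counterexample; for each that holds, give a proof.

Not equivalent: only (⇒) holds.

(⟸) This fails: take r = 2. Then 2² = 4 ≡ 4 (mod 7), yet 2 ≡ 2 (mod 35), not 19.

(⟹) Suppose r ≡ 19 (mod 35). Then r² ≡ 19² = 361 (mod 35), and since 7 ∣ 35, also r² ≡ 4 (mod 7).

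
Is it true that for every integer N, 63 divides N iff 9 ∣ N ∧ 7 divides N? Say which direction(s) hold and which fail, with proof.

Both implications hold.

(⟹) If 63 ∣ N, write N = 63q. Since 63 = 7·9, N = 9·(7q), so 9 ∣ N; and since 63 = 9·7, N = 7·(9q), so 7 ∣ N.

(⟸) Suppose 9 ∣ N and 7 ∣ N. Any common multiple of 9 and 7 is a multiple of their lcm; here gcd(9, 7) = 1, so lcm(9, 7) = 9·7 = 63, so 63 ∣ N.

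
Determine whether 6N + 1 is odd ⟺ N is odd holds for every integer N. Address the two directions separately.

The forward direction fails; the converse holds.

Forward direction. This fails: take N = 2. Then 6N + 1 = 13, which is odd, yet N = 2 is even, not odd.

Converse. Suppose N is odd. Since 6 is even, 6N is even for every N, so 6N + 1 has the same parity as 1, which is odd. Hence 6N + 1 is odd.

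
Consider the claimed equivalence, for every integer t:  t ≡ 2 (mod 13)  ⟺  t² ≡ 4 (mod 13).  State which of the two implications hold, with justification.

Forward direction. Suppose t ≡ 2 (mod 13). Write t = 13j + 2. Then (13j + 2)² = 169j² + 52j + 4 = 13(13j² + 4j) + 4, so t² ≡ 4 (mod 13).

Converse. This fails: take t = 11. Then 11² = 121 ≡ 4 (mod 13), yet 11 ≡ 11 (mod 13), not 2.

Only the forward direction holds.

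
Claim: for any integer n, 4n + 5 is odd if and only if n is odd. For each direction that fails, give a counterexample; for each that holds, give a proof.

[⇐] Suppose n is odd. Since 4 is even, 4n is even for every n, so 4n + 5 has the same parity as 5, which is odd. Hence 4n + 5 is odd.

[⇒] This fails: take n = 2. Then 4n + 5 = 13, which is odd, yet n = 2 is even, not odd.

Not equivalent: only (⇐) holds.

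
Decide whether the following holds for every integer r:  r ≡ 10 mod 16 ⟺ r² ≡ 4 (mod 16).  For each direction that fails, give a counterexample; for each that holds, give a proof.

(⇒) holds; (⇐) fails.

Forward direction. Suppose r ≡ 10 mod 16. Write r = 16j + 10. Then (16j + 10)² = 256j² + 320j + 100 = 16(16j² + 20j + 6) + 4, so r² ≡ 4 (mod 16).

Converse. This fails: take r = 2. Then 2² = 4 ≡ 4 (mod 16), yet 2 ≡ 2 (mod 16), not 10.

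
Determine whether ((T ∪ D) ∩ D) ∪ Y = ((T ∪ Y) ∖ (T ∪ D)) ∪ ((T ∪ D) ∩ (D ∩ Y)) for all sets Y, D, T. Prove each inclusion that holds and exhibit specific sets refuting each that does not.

Forward inclusion. This inclusion fails. Take Y = ∅, D = {1}, T = ∅; then 1 ∈ ((T ∪ D) ∩ D) ∪ Y but 1 ∉ ((T ∪ Y) ∖ (T ∪ D)) ∪ ((T ∪ D) ∩ (D ∩ Y)).

Reverse inclusion. Let x ∈ ((T ∪ Y) ∖ (T ∪ D)) ∪ ((T ∪ D) ∩ (D ∩ Y)). Then either x ∈ Y and x ∉ D, T; or x ∈ Y ∩ D and x ∉ T; or x ∈ Y ∩ D ∩ T. In each case x ∈ ((T ∪ D) ∩ D) ∪ Y, so ((T ∪ Y) ∖ (T ∪ D)) ∪ ((T ∪ D) ∩ (D ∩ Y)) ⊆ ((T ∪ D) ∩ D) ∪ Y.

The sets are not equal: only the reverse inclusion holds.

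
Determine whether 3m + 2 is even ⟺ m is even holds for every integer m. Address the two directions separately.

(⟹) Suppose 3m + 2 is even. Since 3 is odd, 3m and m have the same parity, so 3m + 2 ≡ m + 2 (mod 2). As 2 is even, 3m + 2 is even exactly when m is even. Thus m is even.

(⟸) Conversely, suppose m is even; write m = 2j. Then 3m + 2 = 3·(2j) + 2 = 2·3j + 2, which is even.

The biconditional holds.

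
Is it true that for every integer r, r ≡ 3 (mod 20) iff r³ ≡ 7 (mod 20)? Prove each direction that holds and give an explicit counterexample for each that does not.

(⟹) Suppose r ≡ 3 (mod 20). Write r = 20j + 3. Then (20j + 3)³ = 8000j³ + 3600j² + 540j + 27 = 20(400j³ + 180j² + 27j + 1) + 7, so r³ ≡ 7 (mod 20).

(⟸) Conversely, suppose r³ ≡ 7 (mod 20). The only residue r in {0, …, 19} with r³ ≡ 7 (mod 20) is r = 3, so r ≡ 3 (mod 20).

Both directions hold.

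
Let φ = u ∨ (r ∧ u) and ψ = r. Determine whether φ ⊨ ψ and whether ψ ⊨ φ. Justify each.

Both directions fail.

(⇒) This fails. Under r = F, u = T, the left side is true but the right side is false.

(⇐) This fails. Under r = T, u = F, the left side is false but the right side is true.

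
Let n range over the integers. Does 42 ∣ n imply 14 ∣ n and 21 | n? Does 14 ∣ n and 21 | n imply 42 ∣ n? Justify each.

Converse. Suppose 14 ∣ n and 21 ∣ n. Any common multiple of 14 and 21 is a multiple of their lcm; here lcm(14, 21) = 14·21/gcd(14, 21) = 294/7 = 42, so 42 ∣ n.

Forward direction. If 42 ∣ n, write n = 42q. Since 42 = 3·14, n = 14·(3q), so 14 ∣ n; and since 42 = 2·21, n = 21·(2q), so 21 ∣ n.

The biconditional holds.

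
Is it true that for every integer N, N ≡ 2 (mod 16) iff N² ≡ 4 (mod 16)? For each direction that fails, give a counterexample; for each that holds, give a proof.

(⇒) holds; (⇐) fails.

(→) Suppose N ≡ 2 (mod 16). Write N = 16j + 2. Then (16j + 2)² = 256j² + 64j + 4 = 16(16j² + 4j) + 4, so N² ≡ 4 (mod 16).

(←) This fails: take N = 6. Then 6² = 36 ≡ 4 (mod 16), yet 6 ≡ 6 (mod 16), not 2.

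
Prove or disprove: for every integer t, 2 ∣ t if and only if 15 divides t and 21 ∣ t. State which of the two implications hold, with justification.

(⟹) This fails: take t = 2. Certainly 2 ∣ 2, but 15 ∤ 2.

(⟸) This fails: take t = 105. Both 15 ∣ 105 and 21 ∣ 105, yet 105 is not a multiple of 2 (since 105 = 52·2 + 1), so 2 ∤ 105.

Neither implication holds.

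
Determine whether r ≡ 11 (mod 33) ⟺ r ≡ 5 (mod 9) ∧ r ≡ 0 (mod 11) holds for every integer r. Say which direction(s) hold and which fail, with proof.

[⇒] This fails: r = 11 gives 11 ≡ 11 (mod 33) but 11 ≡ 2 (mod 9), so the conjunction on the right does not hold.

[⇐] Conversely, if r ≡ 5 (mod 9) and r ≡ 0 (mod 11), then by the Chinese remainder theorem r ≡ 77 (mod 99). Since 77 ≡ 11 (mod 33) and 33 ∣ 99, we get r ≡ 11 (mod 33).

(⇒) fails; (⇐) holds.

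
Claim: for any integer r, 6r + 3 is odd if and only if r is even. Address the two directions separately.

(⇒) This fails: take r = 1. Then 6r + 3 = 9, which is odd, yet r = 1 is odd, not even.

(⇐) Suppose r is even. Since 6 is even, 6r is even for every r, so 6r + 3 has the same parity as 3, which is odd. Hence 6r + 3 is odd.

Only the reverse direction holds.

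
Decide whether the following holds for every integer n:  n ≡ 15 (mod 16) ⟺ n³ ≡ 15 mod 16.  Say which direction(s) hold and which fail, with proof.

(→) Suppose n ≡ 15 (mod 16). Write n = 16j + 15. Then (16j + 15)³ = 4096j³ + 11520j² + 10800j + 3375 = 16(256j³ + 720j² + 675j + 210) + 15, so n³ ≡ 15 (mod 16).

(←) Conversely, suppose n³ ≡ 15 (mod 16). The only residue r in {0, …, 15} with r³ ≡ 15 (mod 16) is r = 15, so n ≡ 15 (mod 16).

Both directions hold.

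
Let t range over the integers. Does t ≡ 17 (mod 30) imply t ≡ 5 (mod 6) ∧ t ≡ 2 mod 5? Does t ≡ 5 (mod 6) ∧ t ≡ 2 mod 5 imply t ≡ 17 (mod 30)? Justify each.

Forward direction. Suppose t ≡ 17 (mod 30); write t = 30j + 17. Since 6 ∣ 30, reducing mod 6 gives t ≡ 17 ≡ 5 (mod 6); since 5 ∣ 30, reducing mod 5 gives t ≡ 17 ≡ 2 (mod 5).

Converse. If t ≡ 5 (mod 6) and t ≡ 2 (mod 5), then by the Chinese remainder theorem t ≡ 17 (mod 30). This is exactly t ≡ 17 (mod 30).

The biconditional holds.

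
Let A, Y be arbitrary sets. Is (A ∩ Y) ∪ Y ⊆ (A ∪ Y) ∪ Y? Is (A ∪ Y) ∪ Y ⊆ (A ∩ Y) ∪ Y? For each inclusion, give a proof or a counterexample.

(⊆) Let x ∈ (A ∩ Y) ∪ Y. Then either x ∈ Y and x ∉ A; or x ∈ A ∩ Y. In each case x ∈ (A ∪ Y) ∪ Y, so (A ∩ Y) ∪ Y ⊆ (A ∪ Y) ∪ Y.

(⊇) This inclusion fails. Take A = {1}, Y = ∅; then 1 ∈ (A ∪ Y) ∪ Y but 1 ∉ (A ∩ Y) ∪ Y.

(⊆) holds; (⊇) fails.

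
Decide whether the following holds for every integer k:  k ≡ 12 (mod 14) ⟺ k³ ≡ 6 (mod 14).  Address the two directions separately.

(⇒) Suppose k ≡ 12 (mod 14). Write k = 14j + 12. Then (14j + 12)³ = 2744j³ + 7056j² + 6048j + 1728 = 14(196j³ + 504j² + 432j + 123) + 6, so k³ ≡ 6 (mod 14).

(⇐) This fails: take k = 6. Then 6³ = 216 ≡ 6 (mod 14), yet 6 ≡ 6 (mod 14), not 12.

The forward direction holds; the converse fails.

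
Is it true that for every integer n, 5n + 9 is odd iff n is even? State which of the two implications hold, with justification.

Both implications hold.

(⇒) Suppose 5n + 9 is odd. Since 5 is odd, 5n and n have the same parity, so 5n + 9 ≡ n + 9 (mod 2). As 9 is odd, 5n + 9 is odd exactly when n is even. Thus n is even.

(⇐) Conversely, suppose n is even; write n = 2j. Then 5n + 9 = 5·(2j) + 9 = 2·5j + 9, which is odd.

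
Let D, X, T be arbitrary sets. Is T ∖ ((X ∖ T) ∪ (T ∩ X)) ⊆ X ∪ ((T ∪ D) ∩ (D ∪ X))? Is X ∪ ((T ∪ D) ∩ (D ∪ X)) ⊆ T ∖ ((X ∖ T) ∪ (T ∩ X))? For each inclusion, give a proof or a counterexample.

(⊆) fails and (⊇) fails.

Forward inclusion. This inclusion fails. Take D = ∅, X = ∅, T = {1}; then 1 ∈ T ∖ ((X ∖ T) ∪ (T ∩ X)) but 1 ∉ X ∪ ((T ∪ D) ∩ (D ∪ X)).

Reverse inclusion. This inclusion fails. Take D = {1}, X = ∅, T = ∅; then 1 ∈ X ∪ ((T ∪ D) ∩ (D ∪ X)) but 1 ∉ T ∖ ((X ∖ T) ∪ (T ∩ X)).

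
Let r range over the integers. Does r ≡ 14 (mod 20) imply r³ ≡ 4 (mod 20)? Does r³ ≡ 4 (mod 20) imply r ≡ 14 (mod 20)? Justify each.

(→) Suppose r ≡ 14 (mod 20). Write r = 20j + 14. Then (20j + 14)³ = 8000j³ + 16800j² + 11760j + 2744 = 20(400j³ + 840j² + 588j + 137) + 4, so r³ ≡ 4 (mod 20).

(←) This fails: take r = 4. Then 4³ = 64 ≡ 4 (mod 20), yet 4 ≡ 4 (mod 20), not 14.

The forward direction holds; the converse fails.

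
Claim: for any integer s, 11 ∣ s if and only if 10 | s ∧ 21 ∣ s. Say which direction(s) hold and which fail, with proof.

Neither direction holds.

(⟹) This fails: take s = 11. Certainly 11 ∣ 11, but 10 ∤ 11.

(⟸) This fails: take s = 210. Both 10 ∣ 210 and 21 ∣ 210, yet 210 is not a multiple of 11 (since 210 = 19·11 + 1), so 11 ∤ 210.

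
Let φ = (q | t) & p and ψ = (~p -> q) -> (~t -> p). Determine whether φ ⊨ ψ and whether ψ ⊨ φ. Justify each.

(⇒) holds; (⇐) fails.

(→) Assume the antecedent. If t is true, (~p -> q) -> (~t -> p) reduces to true regardless of the other variables. If t is false, the antecedent forces (t = F, p = T, q = T), and (~p -> q) -> (~t -> p) holds there. Either way (~p -> q) -> (~t -> p) holds.

(←) This fails. Under t = F, p = F, q = F, the left side is false but the right side is true.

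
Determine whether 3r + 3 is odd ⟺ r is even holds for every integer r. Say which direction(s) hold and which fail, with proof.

Forward direction. Suppose 3r + 3 is odd. Since 3 is odd, 3r and r have the same parity, so 3r + 3 ≡ r + 3 (mod 2). As 3 is odd, 3r + 3 is odd exactly when r is even. Thus r is even.

Converse. Suppose r is even; write r = 2j. Then 3r + 3 = 3·(2j) + 3 = 2·3j + 3, which is odd.

Both directions hold.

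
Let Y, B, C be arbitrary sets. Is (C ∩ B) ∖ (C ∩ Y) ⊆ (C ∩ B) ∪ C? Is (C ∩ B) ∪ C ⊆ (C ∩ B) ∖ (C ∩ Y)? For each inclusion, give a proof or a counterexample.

(⊆) holds; (⊇) fails.

(⊆) Let x ∈ (C ∩ B) ∖ (C ∩ Y). Then x ∈ B ∩ C and x ∉ Y, from which x ∈ (C ∩ B) ∪ C.

(⊇) This inclusion fails. Take Y = ∅, B = ∅, C = {1}; then 1 ∈ (C ∩ B) ∪ C but 1 ∉ (C ∩ B) ∖ (C ∩ Y).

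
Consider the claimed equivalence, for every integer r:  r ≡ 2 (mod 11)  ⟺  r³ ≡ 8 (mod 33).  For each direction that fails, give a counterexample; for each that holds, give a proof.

(→) This fails: take r = 13. Then 13 ≡ 2 (mod 11), but 13³ = 2197 ≡ 19 (mod 33), not 8.

(←) Conversely, the residues r modulo 33 with r³ ≡ 8 (mod 33) are exactly {2}, and each is ≡ 2 (mod 11).

Only the reverse direction holds.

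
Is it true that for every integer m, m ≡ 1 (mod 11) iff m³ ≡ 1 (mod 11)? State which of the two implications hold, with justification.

[⇒] Suppose m ≡ 1 (mod 11). Write m = 11j + 1. Then (11j + 1)³ = 1331j³ + 363j² + 33j + 1 = 11(121j³ + 33j² + 3j) + 1, so m³ ≡ 1 (mod 11).

[⇐] Conversely, suppose m³ ≡ 1 (mod 11). The only residue r in {0, …, 10} with r³ ≡ 1 (mod 11) is r = 1, so m ≡ 1 (mod 11).

Both implications hold.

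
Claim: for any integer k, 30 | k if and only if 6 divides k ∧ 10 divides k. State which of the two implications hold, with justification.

[⇒] If 30 ∣ k, write k = 30q. Since 30 = 5·6, k = 6·(5q), so 6 ∣ k; and since 30 = 3·10, k = 10·(3q), so 10 ∣ k.

[⇐] Suppose 6 ∣ k and 10 ∣ k. Any common multiple of 6 and 10 is a multiple of their lcm; here lcm(6, 10) = 6·10/gcd(6, 10) = 60/2 = 30, so 30 ∣ k.

Equivalent; both directions hold.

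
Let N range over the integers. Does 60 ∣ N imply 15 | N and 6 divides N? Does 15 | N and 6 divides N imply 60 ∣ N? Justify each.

Not equivalent: only (⇒) holds.

(⇐) This fails: take N = 30. Both 15 ∣ 30 and 6 ∣ 30, yet 30 is not a multiple of 60 (since 30 = 0·60 + 30), so 60 ∤ 30.

(⇒) If 60 ∣ N, write N = 60q. Since 60 = 4·15, N = 15·(4q), so 15 ∣ N; and since 60 = 10·6, N = 6·(10q), so 6 ∣ N.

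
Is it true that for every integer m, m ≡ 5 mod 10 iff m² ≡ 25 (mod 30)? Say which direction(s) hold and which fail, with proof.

Only the reverse direction holds.

[⇒] This fails: take m = 15. Then 15 ≡ 5 (mod 10), but 15² = 225 ≡ 15 (mod 30), not 25.

[⇐] Conversely, the residues r modulo 30 with r² ≡ 25 (mod 30) are exactly {5, 25}, and each is ≡ 5 (mod 10).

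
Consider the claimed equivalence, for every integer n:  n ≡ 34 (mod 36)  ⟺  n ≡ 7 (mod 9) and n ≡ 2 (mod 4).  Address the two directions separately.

Both directions hold; the statement is true.

(⇒) Suppose n ≡ 34 (mod 36); write n = 36j + 34. Since 9 ∣ 36, reducing mod 9 gives n ≡ 34 ≡ 7 (mod 9); since 4 ∣ 36, reducing mod 4 gives n ≡ 34 ≡ 2 (mod 4).

(⇐) Conversely, if n ≡ 7 (mod 9) and n ≡ 2 (mod 4), then by the Chinese remainder theorem n ≡ 34 (mod 36). This is exactly n ≡ 34 (mod 36).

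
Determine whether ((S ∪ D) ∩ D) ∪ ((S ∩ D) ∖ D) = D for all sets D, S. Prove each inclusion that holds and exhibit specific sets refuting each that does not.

Both inclusions hold.

(⊆) Let x ∈ ((S ∪ D) ∩ D) ∪ ((S ∩ D) ∖ D). Then either x ∈ D and x ∉ S; or x ∈ D ∩ S. In each case x ∈ D, so ((S ∪ D) ∩ D) ∪ ((S ∩ D) ∖ D) ⊆ D.

(⊇) Let x ∈ D. Then either x ∈ D and x ∉ S; or x ∈ D ∩ S. In each case x ∈ ((S ∪ D) ∩ D) ∪ ((S ∩ D) ∖ D), so D ⊆ ((S ∪ D) ∩ D) ∪ ((S ∩ D) ∖ D).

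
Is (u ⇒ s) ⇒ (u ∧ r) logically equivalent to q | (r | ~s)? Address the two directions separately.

(⟹) Assume the antecedent. If s is true, the antecedent forces (q = F, u = T, s = T, r = T) or (q = T, u = T, s = T, r = T), and q | (r | ~s) holds there. If s is false, q | (r | ~s) reduces to true regardless of the other variables. Either way q | (r | ~s) holds.

(⟸) This fails. Under q = F, u = F, s = F, r = F, the left side is false but the right side is true.

Only the forward implication holds.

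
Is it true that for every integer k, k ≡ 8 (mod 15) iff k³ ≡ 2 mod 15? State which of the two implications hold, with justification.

[⇒] Suppose k ≡ 8 (mod 15). Write k = 15j + 8. Then (15j + 8)³ = 3375j³ + 5400j² + 2880j + 512 = 15(225j³ + 360j² + 192j + 34) + 2, so k³ ≡ 2 (mod 15).

[⇐] Conversely, suppose k³ ≡ 2 (mod 15). The only residue r in {0, …, 14} with r³ ≡ 2 (mod 15) is r = 8, so k ≡ 8 (mod 15).

Equivalent; both directions hold.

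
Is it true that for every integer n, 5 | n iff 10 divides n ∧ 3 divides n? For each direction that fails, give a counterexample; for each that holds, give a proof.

Only the converse holds.

(⟹) This fails: take n = 5. Certainly 5 ∣ 5, but 10 ∤ 5.

(⟸) Suppose 10 ∣ n and 3 ∣ n. Any common multiple of 10 and 3 is a multiple of their lcm; here gcd(10, 3) = 1, so lcm(10, 3) = 10·3 = 30, so 30 ∣ n. Since 5 ∣ 30, it follows that 5 ∣ n.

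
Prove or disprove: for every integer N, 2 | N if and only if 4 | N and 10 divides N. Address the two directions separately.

Not equivalent: only (⇐) holds.

(→) This fails: take N = 2. Certainly 2 ∣ 2, but 4 ∤ 2.

(←) Suppose 4 ∣ N and 10 ∣ N. Any common multiple of 4 and 10 is a multiple of their lcm; here lcm(4, 10) = 4·10/gcd(4, 10) = 40/2 = 20, so 20 ∣ N. Since 2 ∣ 20, it follows that 2 ∣ N.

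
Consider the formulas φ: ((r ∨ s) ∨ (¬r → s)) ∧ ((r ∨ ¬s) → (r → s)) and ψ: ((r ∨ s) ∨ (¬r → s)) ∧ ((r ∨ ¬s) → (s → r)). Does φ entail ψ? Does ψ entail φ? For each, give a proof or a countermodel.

Only the forward direction holds.

(→) Assume the antecedent. If s is true, the consequent reduces to true regardless of the other variables. If s is false, the antecedent cannot hold. Either way the consequent holds.

(←) This fails. Under s = F, r = T, the left side is false but the right side is true.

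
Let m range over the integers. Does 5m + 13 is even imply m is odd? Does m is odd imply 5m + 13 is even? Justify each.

Forward direction. Suppose 5m + 13 is even. Since 5 is odd, 5m and m have the same parity, so 5m + 13 ≡ m + 13 (mod 2). As 13 is odd, 5m + 13 is even exactly when m is odd. Thus m is odd.

Converse. Suppose m is odd; write m = 2j + 1. Then 5m + 13 = 5·(2j + 1) + 13 = 2·5j + 18, which is even.

The biconditional holds.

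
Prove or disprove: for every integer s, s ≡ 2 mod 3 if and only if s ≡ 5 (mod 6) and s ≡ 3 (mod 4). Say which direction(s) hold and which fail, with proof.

Only the reverse direction holds.

(→) This fails: s = 8 gives 8 ≡ 2 (mod 3) but 8 ≡ 2 (mod 6), so the conjunction on the right does not hold.

(←) Conversely, if s ≡ 5 (mod 6) and s ≡ 3 (mod 4), then by the Chinese remainder theorem s ≡ 11 (mod 12). Since 11 ≡ 2 (mod 3) and 3 ∣ 12, we get s ≡ 2 (mod 3).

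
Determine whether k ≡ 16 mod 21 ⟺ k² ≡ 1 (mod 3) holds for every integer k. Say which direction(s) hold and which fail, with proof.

(→) Suppose k ≡ 16 (mod 21). Then k² ≡ 16² = 256 (mod 21), and since 3 ∣ 21, also k² ≡ 1 (mod 3).

(←) This fails: take k = 1. Then 1² = 1 ≡ 1 (mod 3), yet 1 ≡ 1 (mod 21), not 16.

Not equivalent: only (⇒) holds.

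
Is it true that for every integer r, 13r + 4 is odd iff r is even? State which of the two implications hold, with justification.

(⟹) This fails: r = 7 gives 13r + 4 = 95, which is odd, but 7 is odd, not even.

(⟸) This also fails: r = 0 is even, but 13r + 4 = 4 is even, not odd.

Neither direction holds.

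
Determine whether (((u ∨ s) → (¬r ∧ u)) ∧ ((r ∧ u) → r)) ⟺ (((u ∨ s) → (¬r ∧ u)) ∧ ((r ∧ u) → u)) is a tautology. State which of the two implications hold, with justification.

[⇒] Assume the antecedent. If u is true, the antecedent forces (r = F, u = T, s = F) or (r = F, u = T, s = T), and the consequent holds there. If u is false, the antecedent forces (r = F, u = F, s = F) or (r = T, u = F, s = F), and the consequent holds there. Either way the consequent holds.

[⇐] Assume the antecedent. If u is true, the antecedent forces (r = F, u = T, s = F) or (r = F, u = T, s = T), and the consequent holds there. If u is false, the antecedent forces (r = F, u = F, s = F) or (r = T, u = F, s = F), and the consequent holds there. Either way the consequent holds.

Both implications hold.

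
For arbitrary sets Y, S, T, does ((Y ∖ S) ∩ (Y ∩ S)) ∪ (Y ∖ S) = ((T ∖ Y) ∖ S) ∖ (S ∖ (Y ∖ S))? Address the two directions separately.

(⊆) This inclusion fails. Take Y = {1}, S = ∅, T = ∅; then 1 ∈ ((Y ∖ S) ∩ (Y ∩ S)) ∪ (Y ∖ S) but 1 ∉ ((T ∖ Y) ∖ S) ∖ (S ∖ (Y ∖ S)).

(⊇) This inclusion fails. Take Y = ∅, S = ∅, T = {1}; then 1 ∈ ((T ∖ Y) ∖ S) ∖ (S ∖ (Y ∖ S)) but 1 ∉ ((Y ∖ S) ∩ (Y ∩ S)) ∪ (Y ∖ S).

Both inclusions fail.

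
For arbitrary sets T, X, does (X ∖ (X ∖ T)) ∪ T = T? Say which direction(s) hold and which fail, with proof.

(⟹) Let x ∈ (X ∖ (X ∖ T)) ∪ T. Then either x ∈ T and x ∉ X; or x ∈ T ∩ X. In each case x ∈ T, so (X ∖ (X ∖ T)) ∪ T ⊆ T.

(⟸) Let x ∈ T. Then either x ∈ T and x ∉ X; or x ∈ T ∩ X. In each case x ∈ (X ∖ (X ∖ T)) ∪ T, so T ⊆ (X ∖ (X ∖ T)) ∪ T.

The two sets are equal.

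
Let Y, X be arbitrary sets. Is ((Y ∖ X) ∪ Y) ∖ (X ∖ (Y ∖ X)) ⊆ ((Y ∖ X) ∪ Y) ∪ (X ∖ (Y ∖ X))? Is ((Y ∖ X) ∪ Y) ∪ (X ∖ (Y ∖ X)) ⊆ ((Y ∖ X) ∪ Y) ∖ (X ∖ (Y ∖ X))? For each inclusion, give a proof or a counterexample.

(⊆) holds; (⊇) fails.

(⊆) Let x ∈ ((Y ∖ X) ∪ Y) ∖ (X ∖ (Y ∖ X)). Then x ∈ Y and x ∉ X, from which x ∈ ((Y ∖ X) ∪ Y) ∪ (X ∖ (Y ∖ X)).

(⊇) This inclusion fails. Take Y = ∅, X = {1}; then 1 ∈ ((Y ∖ X) ∪ Y) ∪ (X ∖ (Y ∖ X)) but 1 ∉ ((Y ∖ X) ∪ Y) ∖ (X ∖ (Y ∖ X)).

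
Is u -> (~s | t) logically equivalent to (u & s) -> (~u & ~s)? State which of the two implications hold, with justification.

(⇒) fails; (⇐) holds.

(⇒) This fails. Under u = T, t = T, s = T, the left side is true but the right side is false.

(⇐) Assume the antecedent. If u is true, the antecedent forces (u = T, t = F, s = F) or (u = T, t = T, s = F), and u -> (~s | t) holds there. If u is false, u -> (~s | t) reduces to true regardless of the other variables. Either way u -> (~s | t) holds.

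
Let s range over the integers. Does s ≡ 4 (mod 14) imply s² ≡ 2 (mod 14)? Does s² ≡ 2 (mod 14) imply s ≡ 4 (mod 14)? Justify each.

(⇒) holds; (⇐) fails.

(⇒) Suppose s ≡ 4 (mod 14). Write s = 14j + 4. Then (14j + 4)² = 196j² + 112j + 16 = 14(14j² + 8j + 1) + 2, so s² ≡ 2 (mod 14).

(⇐) This fails: take s = 10. Then 10² = 100 ≡ 2 (mod 14), yet 10 ≡ 10 (mod 14), not 4.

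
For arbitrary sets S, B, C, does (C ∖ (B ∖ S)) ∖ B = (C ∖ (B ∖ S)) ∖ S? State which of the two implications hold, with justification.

The sets are not equal: only the reverse inclusion holds.

(⟹) This inclusion fails. Take S = {1}, B = ∅, C = {1}; then 1 ∈ (C ∖ (B ∖ S)) ∖ B but 1 ∉ (C ∖ (B ∖ S)) ∖ S.

(⟸) Let x ∈ (C ∖ (B ∖ S)) ∖ S. Then x ∈ C and x ∉ S, B, from which x ∈ (C ∖ (B ∖ S)) ∖ B.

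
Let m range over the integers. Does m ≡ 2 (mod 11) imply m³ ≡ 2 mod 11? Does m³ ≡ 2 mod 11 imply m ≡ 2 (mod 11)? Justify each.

Neither implication holds.

(→) This fails: take m = 2. Then 2 ≡ 2 (mod 11), but 2³ = 8 ≡ 8 (mod 11), not 2.

(←) This fails: take m = 7. Then 7³ = 343 ≡ 2 (mod 11), yet 7 ≡ 7 (mod 11), not 2.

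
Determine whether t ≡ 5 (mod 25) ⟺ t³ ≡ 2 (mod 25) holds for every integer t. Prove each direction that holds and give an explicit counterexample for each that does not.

Neither implication holds.

Forward direction. This fails: take t = 5. Then 5 ≡ 5 (mod 25), but 5³ = 125 ≡ 0 (mod 25), not 2.

Converse. This fails: take t = 3. Then 3³ = 27 ≡ 2 (mod 25), yet 3 ≡ 3 (mod 25), not 5.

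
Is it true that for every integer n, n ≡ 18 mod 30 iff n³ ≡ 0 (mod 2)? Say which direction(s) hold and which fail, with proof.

Only the forward implication holds.

[⇐] This fails: take n = 0. Then 0³ = 0 ≡ 0 (mod 2), yet 0 ≡ 0 (mod 30), not 18.

[⇒] Suppose n ≡ 18 (mod 30). Then n³ ≡ 18³ = 5832 (mod 30), and since 2 ∣ 30, also n³ ≡ 0 (mod 2).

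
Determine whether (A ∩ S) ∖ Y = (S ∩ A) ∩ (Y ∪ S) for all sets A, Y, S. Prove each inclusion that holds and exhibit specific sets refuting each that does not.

Only the forward inclusion holds.

(⟹) Let x ∈ (A ∩ S) ∖ Y. Then x ∈ A ∩ S and x ∉ Y, from which x ∈ (S ∩ A) ∩ (Y ∪ S).

(⟸) This inclusion fails. Take A = {1}, Y = {1}, S = {1}; then 1 ∈ (S ∩ A) ∩ (Y ∪ S) but 1 ∉ (A ∩ S) ∖ Y.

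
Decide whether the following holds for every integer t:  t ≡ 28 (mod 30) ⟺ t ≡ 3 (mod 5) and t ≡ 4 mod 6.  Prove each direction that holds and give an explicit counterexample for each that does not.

Forward direction. Suppose t ≡ 28 (mod 30); write t = 30j + 28. Since 5 ∣ 30, reducing mod 5 gives t ≡ 28 ≡ 3 (mod 5); since 6 ∣ 30, reducing mod 6 gives t ≡ 28 ≡ 4 (mod 6).

Converse. If t ≡ 3 (mod 5) and t ≡ 4 (mod 6), then by the Chinese remainder theorem t ≡ 28 (mod 30). This is exactly t ≡ 28 (mod 30).

Both directions hold; the statement is true.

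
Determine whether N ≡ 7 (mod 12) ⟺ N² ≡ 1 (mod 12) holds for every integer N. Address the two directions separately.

Not equivalent: only (⇒) holds.

Converse. This fails: take N = 1. Then 1² = 1 ≡ 1 (mod 12), yet 1 ≡ 1 (mod 12), not 7.

Forward direction. Suppose N ≡ 7 (mod 12). Write N = 12j + 7. Then (12j + 7)² = 144j² + 168j + 49 = 12(12j² + 14j + 4) + 1, so N² ≡ 1 (mod 12).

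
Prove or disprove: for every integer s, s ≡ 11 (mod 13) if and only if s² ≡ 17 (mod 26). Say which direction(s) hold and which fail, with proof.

Neither implication holds.

Forward direction. This fails: take s = 24. Then 24 ≡ 11 (mod 13), but 24² = 576 ≡ 4 (mod 26), not 17.

Converse. This fails: take s = 15. Then 15² = 225 ≡ 17 (mod 26), yet 15 ≡ 2 (mod 13), not 11.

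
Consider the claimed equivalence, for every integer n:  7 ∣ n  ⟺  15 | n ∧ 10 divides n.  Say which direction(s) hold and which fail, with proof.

(⇒) fails and (⇐) fails.

[⇒] This fails: take n = 7. Certainly 7 ∣ 7, but 15 ∤ 7.

[⇐] This fails: take n = 30. Both 15 ∣ 30 and 10 ∣ 30, yet 30 is not a multiple of 7 (since 30 = 4·7 + 2), so 7 ∤ 30.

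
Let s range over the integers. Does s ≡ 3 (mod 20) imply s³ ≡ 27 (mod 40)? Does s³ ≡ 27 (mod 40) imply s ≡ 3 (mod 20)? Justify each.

Converse. The residues r modulo 40 with r³ ≡ 27 (mod 40) are exactly {3}, and each is ≡ 3 (mod 20).

Forward direction. This fails: take s = 23. Then 23 ≡ 3 (mod 20), but 23³ = 12167 ≡ 7 (mod 40), not 27.

Only the converse holds.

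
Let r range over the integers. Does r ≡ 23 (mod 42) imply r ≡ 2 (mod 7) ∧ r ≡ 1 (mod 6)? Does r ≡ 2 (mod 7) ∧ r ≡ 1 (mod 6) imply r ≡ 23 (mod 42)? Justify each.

(⇒) This fails: r = 23 gives 23 ≡ 23 (mod 42) but 23 ≡ 5 (mod 6), so the conjunction on the right does not hold.

(⇐) This fails: r = 37 satisfies both congruences on the right (37 ≡ 2 mod 7 and 37 ≡ 1 mod 6) yet 37 ≡ 37 (mod 42), not 23.

Neither implication holds.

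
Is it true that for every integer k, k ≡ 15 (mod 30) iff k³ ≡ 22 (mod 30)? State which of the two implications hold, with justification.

Neither implication holds.

[⇒] This fails: take k = 15. Then 15 ≡ 15 (mod 30), but 15³ = 3375 ≡ 15 (mod 30), not 22.

[⇐] This fails: take k = 28. Then 28³ = 21952 ≡ 22 (mod 30), yet 28 ≡ 28 (mod 30), not 15.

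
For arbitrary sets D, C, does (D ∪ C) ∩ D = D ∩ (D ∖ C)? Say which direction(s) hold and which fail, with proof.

(⊆) This inclusion fails. Take D = {1}, C = {1}; then 1 ∈ (D ∪ C) ∩ D but 1 ∉ D ∩ (D ∖ C).

(⊇) Let x ∈ D ∩ (D ∖ C). Then x ∈ D and x ∉ C, from which x ∈ (D ∪ C) ∩ D.

(⊆) fails; (⊇) holds.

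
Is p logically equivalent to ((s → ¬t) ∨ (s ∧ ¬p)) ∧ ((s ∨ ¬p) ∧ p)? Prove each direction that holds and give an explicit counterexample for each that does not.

(→) This fails. Under t = F, p = T, s = F, the left side is true but the right side is false.

(←) Assume the antecedent. If t is true, the antecedent cannot hold. If t is false, the antecedent forces (t = F, p = T, s = T), and p holds there. Either way p holds.

Only the reverse direction holds.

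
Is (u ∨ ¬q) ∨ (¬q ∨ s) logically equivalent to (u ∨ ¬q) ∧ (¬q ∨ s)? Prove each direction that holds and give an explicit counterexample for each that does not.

Forward direction. This fails. Under u = T, s = F, q = T, the left side is true but the right side is false.

Converse. Assume the antecedent. If u is true, (u ∨ ¬q) ∨ (¬q ∨ s) reduces to true regardless of the other variables. If u is false, the antecedent forces (u = F, s = F, q = F) or (u = F, s = T, q = F), and (u ∨ ¬q) ∨ (¬q ∨ s) holds there. Either way (u ∨ ¬q) ∨ (¬q ∨ s) holds.

Only the converse holds.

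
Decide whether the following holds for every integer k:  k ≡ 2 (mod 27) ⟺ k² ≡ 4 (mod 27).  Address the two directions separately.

Only the forward direction holds.

(→) Suppose k ≡ 2 (mod 27). Write k = 27j + 2. Then (27j + 2)² = 729j² + 108j + 4 = 27(27j² + 4j) + 4, so k² ≡ 4 (mod 27).

(←) This fails: take k = 25. Then 25² = 625 ≡ 4 (mod 27), yet 25 ≡ 25 (mod 27), not 2.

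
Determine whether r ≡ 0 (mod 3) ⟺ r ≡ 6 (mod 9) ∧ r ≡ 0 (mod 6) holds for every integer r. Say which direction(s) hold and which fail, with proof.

Only the converse holds.

(→) This fails: r = 0 gives 0 ≡ 0 (mod 3) but 0 ≡ 0 (mod 9), so the conjunction on the right does not hold.

(←) Conversely, if r ≡ 6 (mod 9) and r ≡ 0 (mod 6), then by the Chinese remainder theorem r ≡ 6 (mod 18). Since 6 ≡ 0 (mod 3) and 3 ∣ 18, we get r ≡ 0 (mod 3).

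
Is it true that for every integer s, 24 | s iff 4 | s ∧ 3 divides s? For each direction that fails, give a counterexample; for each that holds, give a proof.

(⟹) If 24 ∣ s, write s = 24q. Since 24 = 6·4, s = 4·(6q), so 4 ∣ s; and since 24 = 8·3, s = 3·(8q), so 3 ∣ s.

(⟸) This fails: take s = 12. Both 4 ∣ 12 and 3 ∣ 12, yet 12 is not a multiple of 24 (since 12 = 0·24 + 12), so 24 ∤ 12.

Not equivalent: only (⇒) holds.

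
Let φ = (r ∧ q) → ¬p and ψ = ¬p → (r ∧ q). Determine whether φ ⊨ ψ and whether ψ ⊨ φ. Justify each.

(⇒) fails and (⇐) fails.

(→) This fails. Under r = F, q = F, p = F, the left side is true but the right side is false.

(←) This fails. Under r = T, q = T, p = T, the left side is false but the right side is true.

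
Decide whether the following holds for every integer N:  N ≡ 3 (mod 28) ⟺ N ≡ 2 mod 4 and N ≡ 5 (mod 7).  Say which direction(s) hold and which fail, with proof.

Neither implication holds.

[⇒] This fails: N = 3 gives 3 ≡ 3 (mod 28) but 3 ≡ 3 (mod 4), so the conjunction on the right does not hold.

[⇐] This fails: N = 26 satisfies both congruences on the right (26 ≡ 2 mod 4 and 26 ≡ 5 mod 7) yet 26 ≡ 26 (mod 28), not 3.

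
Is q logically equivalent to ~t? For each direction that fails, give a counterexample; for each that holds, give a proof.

(⇒) This fails. Under q = T, t = T, the left side is true but the right side is false.

(⇐) This fails. Under q = F, t = F, the left side is false but the right side is true.

Neither direction holds.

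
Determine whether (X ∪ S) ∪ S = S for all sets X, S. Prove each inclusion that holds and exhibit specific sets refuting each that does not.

Only the reverse inclusion holds.

(⊇) Let x ∈ S. Then either x ∈ S and x ∉ X; or x ∈ X ∩ S. In each case x ∈ (X ∪ S) ∪ S, so S ⊆ (X ∪ S) ∪ S.

(⊆) This inclusion fails. Take X = {1}, S = ∅; then 1 ∈ (X ∪ S) ∪ S but 1 ∉ S.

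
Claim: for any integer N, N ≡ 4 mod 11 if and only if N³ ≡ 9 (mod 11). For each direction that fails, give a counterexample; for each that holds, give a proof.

Both implications hold.

(→) Suppose N ≡ 4 mod 11. Write N = 11j + 4. Then (11j + 4)³ = 1331j³ + 1452j² + 528j + 64 = 11(121j³ + 132j² + 48j + 5) + 9, so N³ ≡ 9 (mod 11).

(←) For the converse, argue contrapositively. If N ≢ 4 (mod 11), then N is congruent to one of 0, 1, 2, 3, 5, 6, 7, 8, 9, 10 modulo 11, and these give N³ ≡ 0, 1, 8, 5, 4, 7, 2, 6, 3, 10 respectively — never 9.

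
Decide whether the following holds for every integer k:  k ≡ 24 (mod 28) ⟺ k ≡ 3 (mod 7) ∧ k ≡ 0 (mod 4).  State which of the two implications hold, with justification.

Both directions hold; the statement is true.

(⟹) Suppose k ≡ 24 (mod 28); write k = 28j + 24. Since 7 ∣ 28, reducing mod 7 gives k ≡ 24 ≡ 3 (mod 7); since 4 ∣ 28, reducing mod 4 gives k ≡ 24 ≡ 0 (mod 4).

(⟸) Conversely, if k ≡ 3 (mod 7) and k ≡ 0 (mod 4), then by the Chinese remainder theorem k ≡ 24 (mod 28). This is exactly k ≡ 24 (mod 28).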